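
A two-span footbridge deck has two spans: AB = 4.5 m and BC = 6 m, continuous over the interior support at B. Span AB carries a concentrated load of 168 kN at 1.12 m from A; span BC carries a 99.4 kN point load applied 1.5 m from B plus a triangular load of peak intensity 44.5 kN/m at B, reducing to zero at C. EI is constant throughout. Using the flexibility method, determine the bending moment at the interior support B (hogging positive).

Insert a hinge at B; M_B is the redundant, and each span becomes simply supported.
Discontinuity in slope at B on the released structure — sum the simple-span end rotations:
  span AB: point load 168 at a = 1.12: Pab(L + a)/(6LEI) = 132.4/EI
  span BC: point load 99.4 at a = 1.5: Pab(L + b)/(6LEI) = 195.7/EI
  span BC: triangular load, peak 44.5: w₀L³/(45EI) = 213.6/EI
  relative rotation θ_0 = (132.4 + 409.3)/EI = 541.7/EI
A unit hogging moment at B produces rotation L₁/(3EI) + L₂/(3EI) = 3.5/EI.
Compatibility: M_B·(L₁+L₂)/(3EI) = θ_0, giving M_B = 154.8 kN·m (hogging).

M_B = 154.8 kN·m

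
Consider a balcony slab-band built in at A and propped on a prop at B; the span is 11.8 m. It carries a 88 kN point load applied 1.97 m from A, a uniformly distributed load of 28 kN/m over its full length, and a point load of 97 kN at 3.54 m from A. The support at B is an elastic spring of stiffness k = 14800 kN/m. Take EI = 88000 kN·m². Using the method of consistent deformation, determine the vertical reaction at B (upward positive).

Remove the prop at B; the released (primary) structure is a cantilever built in at A.
Downward deflection at the released point B due to the loads:
  point load 88 at a = 1.97: Pa²(3L − a)/(6EI) = 1903/EI
  UDL 28: wL⁴/(8EI) = 67857/EI
  point load 97 at a = 3.54: Pa²(3L − a)/(6EI) = 6455/EI
  δ_0 = 76215/EI
Flexibility coefficient — unit upward force at B: δ_{BB} = L³/(3EI) = 547.7/EI.
With EI = 88000 kN·m²: δ_0 = 0.86608 m and δ_{BB} = 0.006224 m/kN.
Compatibility — the spring shortens by R_B/k under the reaction it provides: δ_0 − R_B·δ_{BB} = R_B/k. With 1/k = 0.000068 m/kN, R_B = δ_0 / (δ_{BB} + 1/k) = 0.86608 / (0.006224 + 0.000068) = 137.7 kN.

R_B = 137.7 kN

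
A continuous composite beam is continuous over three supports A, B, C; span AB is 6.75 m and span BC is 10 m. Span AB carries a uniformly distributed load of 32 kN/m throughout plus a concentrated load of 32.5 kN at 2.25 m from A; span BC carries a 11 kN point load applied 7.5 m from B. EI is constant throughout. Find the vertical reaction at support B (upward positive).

R_B = 145 kN

Take M_B as the redundant. Released structure: two simple spans AB and BC with a hinge at B.
Rotations at B on the released spans (each span's end-slope, ×1/EI):
  span AB: UDL 32: wL³/(24EI) = 410.1/EI
  span AB: point load 32.5 at a = 2.25: Pab(L + a)/(6LEI) = 73.12/EI
  span BC: point load 11 at a = 7.5: Pab(L + b)/(6LEI) = 42.97/EI
  relative rotation θ_0 = (483.2 + 42.97)/EI = 526.2/EI
A unit hogging moment at B produces rotation L₁/(3EI) + L₂/(3EI) = 5.583/EI.
Compatibility: M_B·(L₁+L₂)/(3EI) = θ_0, giving M_B = 94.24 kN·m (hogging).
Span AB, ΣM about A with M_B applied at B: R_B^{AB}·6.75 = 802.1 + 94.24, so R_B^{AB} = 132.8 kN and R_A = 248.5 − 132.8 = 115.7 kN.
Span BC, ΣM about C: R_B^{BC}·10 = 27.5 + 94.24, so R_B^{BC} = 12.17 kN and R_C = 11 − 12.17 = -1.174 kN.
R_B = 132.8 + 12.17 = 145 kN.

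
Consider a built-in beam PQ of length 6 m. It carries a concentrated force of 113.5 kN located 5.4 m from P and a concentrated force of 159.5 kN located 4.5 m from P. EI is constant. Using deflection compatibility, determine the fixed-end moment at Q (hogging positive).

M_Q = 189.7 kN·m

Take the two fixed-end moments M_P, M_Q as redundants; the released structure is the simple span PQ.
On the primary (simply-supported) span, the end slopes from the loading are:
  at P: point load 113.5 at a = 5.4: Pab(L + b)/(6LEI) = 67.42/EI
  at Q: point load 113.5 at a = 5.4: Pab(L + a)/(6LEI) = 116.5/EI
  at P: point load 159.5 at a = 4.5: Pab(L + b)/(6LEI) = 224.3/EI
  at Q: point load 159.5 at a = 4.5: Pab(L + a)/(6LEI) = 314/EI
  θ_P0 = 291.7/EI,  θ_Q0 = 430.5/EI
Flexibility coefficients: a unit moment at one end gives L/(3EI) there and L/(6EI) at the far end, so f₁₁ = f₂₂ = 2/EI and f₁₂ = f₂₁ = 1/EI.
Compatibility — zero rotation at each built-in end:
  2 M_P + 1 M_Q = 291.7
  1 M_P + 2 M_Q = 430.5
Solving the pair gives M_P = 50.99 kN·m and M_Q = 189.7 kN·m (hogging).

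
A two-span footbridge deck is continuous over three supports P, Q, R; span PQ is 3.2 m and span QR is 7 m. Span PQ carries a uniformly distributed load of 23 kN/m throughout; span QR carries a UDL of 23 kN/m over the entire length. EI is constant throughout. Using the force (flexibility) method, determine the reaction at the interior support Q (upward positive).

R_Q = 165.5 kN

Release continuity at Q by inserting a hinge; the redundant is the internal moment M_Q. The primary structure is two simply-supported spans PQ and QR.
Rotations at Q on the released spans (each span's end-slope, ×1/EI):
  span PQ: UDL 23: wL³/(24EI) = 31.4/EI
  span QR: UDL 23: wL³/(24EI) = 328.7/EI
  relative rotation θ_0 = (31.4 + 328.7)/EI = 360.1/EI
A unit hogging moment at Q produces rotation L₁/(3EI) + L₂/(3EI) = 3.4/EI.
Compatibility: M_Q·(L₁+L₂)/(3EI) = θ_0, giving M_Q = 105.9 kN·m (hogging).
Span PQ, ΣM about P with M_Q applied at Q: R_Q^{PQ}·3.2 = 117.8 + 105.9, so R_Q^{PQ} = 69.9 kN and R_P = 73.6 − 69.9 = 3.702 kN.
Span QR, ΣM about R: R_Q^{QR}·7 = 563.5 + 105.9, so R_Q^{QR} = 95.63 kN and R_R = 161 − 95.63 = 65.37 kN.
R_Q = 69.9 + 95.63 = 165.5 kN.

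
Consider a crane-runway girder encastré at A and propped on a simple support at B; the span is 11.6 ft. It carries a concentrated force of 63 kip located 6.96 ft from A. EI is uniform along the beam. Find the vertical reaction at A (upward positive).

Choose R_B as the redundant. The primary structure is the cantilever fixed at A.
Deflection at B on the released cantilever, summing each load's contribution:
  point load 63 at a = 6.96: Pa²(3L − a)/(6EI) = 14160/EI
Flexibility coefficient — unit upward force at B: δ_{BB} = L³/(3EI) = 520.3/EI.
Compatibility at B: δ_0 − R_B·δ_{BB} = 0, so R_B = 14160/520.3 = 27.22 kip.
Vertical equilibrium: R_A = ΣP − R_B = 63 − 27.22 = 35.78 kip.

R_A = 35.78 kip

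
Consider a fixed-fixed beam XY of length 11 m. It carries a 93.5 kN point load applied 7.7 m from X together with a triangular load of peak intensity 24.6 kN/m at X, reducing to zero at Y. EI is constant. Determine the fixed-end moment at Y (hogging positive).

Take the two fixed-end moments M_X, M_Y as redundants; the released structure is the simple span XY.
End rotations of the released simple span under the applied load (×1/EI):
  at X: point load 93.5 at a = 7.7: Pab(L + b)/(6LEI) = 514.8/EI
  at Y: point load 93.5 at a = 7.7: Pab(L + a)/(6LEI) = 673.2/EI
  at X: triangular load, peak 24.6: w₀L³/(45EI) = 727.6/EI
  at Y: triangular load, peak 24.6: 7w₀L³/(360EI) = 636.7/EI
  θ_X0 = 1242/EI,  θ_Y0 = 1310/EI
Flexibility coefficients: a unit moment at one end gives L/(3EI) there and L/(6EI) at the far end, so f₁₁ = f₂₂ = 3.667/EI and f₁₂ = f₂₁ = 1.833/EI.
Compatibility — zero rotation at each built-in end:
  3.667 M_X + 1.833 M_Y = 1242
  1.833 M_X + 3.667 M_Y = 1310
Solving the pair gives M_X = 213.6 kN·m and M_Y = 250.4 kN·m (hogging).

M_Y = 250.4 kN·m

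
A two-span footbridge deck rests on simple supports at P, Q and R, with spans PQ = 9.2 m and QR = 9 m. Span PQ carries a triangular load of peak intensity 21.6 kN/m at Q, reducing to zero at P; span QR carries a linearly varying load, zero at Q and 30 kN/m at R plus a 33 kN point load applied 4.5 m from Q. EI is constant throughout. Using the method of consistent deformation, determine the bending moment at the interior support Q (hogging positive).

Insert a hinge at Q; M_Q is the redundant, and each span becomes simply supported.
Rotations at Q on the released spans (each span's end-slope, ×1/EI):
  span PQ: triangular load, peak 21.6: w₀L³/(45EI) = 373.8/EI
  span QR: triangular load, peak 30: 7w₀L³/(360EI) = 425.2/EI
  span QR: point load 33 at a = 4.5: Pab(L + b)/(6LEI) = 167.1/EI
  relative rotation θ_0 = (373.8 + 592.3)/EI = 966.1/EI
A unit hogging moment at Q produces rotation L₁/(3EI) + L₂/(3EI) = 6.067/EI.
Compatibility: M_Q·(L₁+L₂)/(3EI) = θ_0, giving M_Q = 159.2 kN·m (hogging).

M_Q = 159.2 kN·m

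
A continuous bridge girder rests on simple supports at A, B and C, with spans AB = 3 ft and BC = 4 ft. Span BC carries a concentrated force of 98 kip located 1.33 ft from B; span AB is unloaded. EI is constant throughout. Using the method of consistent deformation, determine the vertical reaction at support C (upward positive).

R_C = 22.22 kip

Take M_B as the redundant. Released structure: two simple spans AB and BC with a hinge at B.
End slopes at the hinge B, treating each span as simply supported:
  span BC: point load 98 at a = 1.33: Pab(L + b)/(6LEI) = 96.72/EI
  relative rotation θ_0 = (0 + 96.72)/EI = 96.72/EI
A unit hogging moment at B produces rotation L₁/(3EI) + L₂/(3EI) = 2.333/EI.
Slope continuity at B: θ_0 = M_B·2.333/EI, so M_B = 96.72/2.333 = 41.45 kip·ft (hogging).
Span BC, ΣM about C: R_B^{BC}·4 = 261.7 + 41.45, so R_B^{BC} = 75.78 kip and R_C = 98 − 75.78 = 22.22 kip.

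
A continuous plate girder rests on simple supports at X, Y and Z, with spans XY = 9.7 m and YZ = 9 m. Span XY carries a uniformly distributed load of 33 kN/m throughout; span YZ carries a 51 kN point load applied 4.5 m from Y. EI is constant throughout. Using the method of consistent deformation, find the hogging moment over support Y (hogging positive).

M_Y = 242.7 kN·m

Take M_Y as the redundant. Released structure: two simple spans XY and YZ with a hinge at Y.
Discontinuity in slope at Y on the released structure — sum the simple-span end rotations:
  span XY: UDL 33: wL³/(24EI) = 1255/EI
  span YZ: point load 51 at a = 4.5: Pab(L + b)/(6LEI) = 258.2/EI
  relative rotation θ_0 = (1255 + 258.2)/EI = 1513/EI
A unit hogging moment at Y produces rotation L₁/(3EI) + L₂/(3EI) = 6.233/EI.
Compatibility: M_Y·(L₁+L₂)/(3EI) = θ_0, giving M_Y = 242.7 kN·m (hogging).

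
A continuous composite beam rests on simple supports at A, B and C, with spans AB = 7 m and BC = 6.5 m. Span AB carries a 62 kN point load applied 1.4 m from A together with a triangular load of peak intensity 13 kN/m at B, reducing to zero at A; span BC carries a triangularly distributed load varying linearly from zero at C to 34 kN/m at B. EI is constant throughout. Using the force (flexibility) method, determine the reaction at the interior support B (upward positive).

Insert a hinge at B; M_B is the redundant, and each span becomes simply supported.
Rotations at B on the released spans (each span's end-slope, ×1/EI):
  span AB: point load 62 at a = 1.4: Pab(L + a)/(6LEI) = 97.22/EI
  span AB: triangular load, peak 13: w₀L³/(45EI) = 99.09/EI
  span BC: triangular load, peak 34: w₀L³/(45EI) = 207.5/EI
  relative rotation θ_0 = (196.3 + 207.5)/EI = 403.8/EI
A unit hogging moment at B produces rotation L₁/(3EI) + L₂/(3EI) = 4.5/EI.
Slope continuity at B: θ_0 = M_B·4.5/EI, so M_B = 403.8/4.5 = 89.73 kN·m (hogging).
Span AB, ΣM about A with M_B applied at B: R_B^{AB}·7 = 299.1 + 89.73, so R_B^{AB} = 55.55 kN and R_A = 107.5 − 55.55 = 51.95 kN.
Span BC, ΣM about C: R_B^{BC}·6.5 = 478.8 + 89.73, so R_B^{BC} = 87.47 kN and R_C = 110.5 − 87.47 = 23.03 kN.
R_B = 55.55 + 87.47 = 143 kN.

R_B = 143 kN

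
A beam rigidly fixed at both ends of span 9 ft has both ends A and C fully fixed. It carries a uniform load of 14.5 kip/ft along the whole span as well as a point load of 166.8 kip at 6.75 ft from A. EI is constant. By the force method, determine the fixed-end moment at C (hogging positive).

M_C = 309 kip·ft

Take the two fixed-end moments M_A, M_C as redundants; the released structure is the simple span AC.
On the primary (simply-supported) span, the end slopes from the loading are:
  at A: UDL 14.5: wL³/(24EI) = 440.4/EI
  at C: UDL 14.5: wL³/(24EI) = 440.4/EI
  at A: point load 166.8 at a = 6.75: Pab(L + b)/(6LEI) = 527.8/EI
  at C: point load 166.8 at a = 6.75: Pab(L + a)/(6LEI) = 738.9/EI
  θ_A0 = 968.2/EI,  θ_C0 = 1179/EI
Flexibility coefficients: a unit moment at one end gives L/(3EI) there and L/(6EI) at the far end, so f₁₁ = f₂₂ = 3/EI and f₁₂ = f₂₁ = 1.5/EI.
Compatibility — zero rotation at each built-in end:
  3 M_A + 1.5 M_C = 968.2
  1.5 M_A + 3 M_C = 1179
Solving the pair gives M_A = 168.2 kip·ft and M_C = 309 kip·ft (hogging).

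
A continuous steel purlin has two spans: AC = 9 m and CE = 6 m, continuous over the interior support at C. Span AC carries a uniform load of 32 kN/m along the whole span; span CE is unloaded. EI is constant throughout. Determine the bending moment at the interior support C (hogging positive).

M_C = 194.4 kN·m

Insert a hinge at C; M_C is the redundant, and each span becomes simply supported.
Rotations at C on the released spans (each span's end-slope, ×1/EI):
  span AC: UDL 32: wL³/(24EI) = 972/EI
  relative rotation θ_0 = (972 + 0)/EI = 972/EI
A unit hogging moment at C produces rotation L₁/(3EI) + L₂/(3EI) = 5/EI.
Slope continuity at C: θ_0 = M_C·5/EI, so M_C = 972/5 = 194.4 kN·m (hogging).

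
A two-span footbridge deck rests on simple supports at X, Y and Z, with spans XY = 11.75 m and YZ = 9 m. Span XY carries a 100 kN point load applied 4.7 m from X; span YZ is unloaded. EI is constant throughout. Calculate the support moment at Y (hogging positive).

M_Y = 111.8 kN·m

Insert a hinge at Y; M_Y is the redundant, and each span becomes simply supported.
End slopes at the hinge Y, treating each span as simply supported:
  span XY: point load 100 at a = 4.7: Pab(L + a)/(6LEI) = 773.1/EI
  relative rotation θ_0 = (773.1 + 0)/EI = 773.1/EI
A unit hogging moment at Y produces rotation L₁/(3EI) + L₂/(3EI) = 6.917/EI.
Compatibility: M_Y·(L₁+L₂)/(3EI) = θ_0, giving M_Y = 111.8 kN·m (hogging).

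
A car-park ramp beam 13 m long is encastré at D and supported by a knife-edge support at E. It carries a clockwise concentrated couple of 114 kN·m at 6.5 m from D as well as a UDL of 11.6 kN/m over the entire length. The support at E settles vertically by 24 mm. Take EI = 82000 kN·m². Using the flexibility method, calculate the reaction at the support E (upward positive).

Take the reaction at E as the redundant and release it; the primary structure is a cantilever fixed at D.
Downward deflection at the released point E due to the loads:
  clockwise couple 114 at a = 6.5: M₀a(2L − a)/(2EI) = 7225/EI
  UDL 11.6: wL⁴/(8EI) = 41413/EI
  δ_0 = 48638/EI
Tip deflection under a unit load at E: L³/(3EI) = 732.3/EI.
With EI = 82000 kN·m²: δ_0 = 0.59315 m and δ_{EE} = 0.008931 m/kN.
Compatibility — the beam at E must follow the support down by 0.024 m: δ_0 − R_E·δ_{EE} = 0.024, so R_E = (0.59315 − 0.024)/0.008931 = 63.73 kN.

R_E = 63.73 kN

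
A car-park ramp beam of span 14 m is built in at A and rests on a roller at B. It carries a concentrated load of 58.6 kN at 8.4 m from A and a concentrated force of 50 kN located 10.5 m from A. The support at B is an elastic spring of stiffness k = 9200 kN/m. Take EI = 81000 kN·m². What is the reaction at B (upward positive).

Remove the prop at B; the released (primary) structure is a cantilever built in at A.
Deflection at B on the released cantilever, summing each load's contribution:
  point load 58.6 at a = 8.4: Pa²(3L − a)/(6EI) = 23155/EI
  point load 50 at a = 10.5: Pa²(3L − a)/(6EI) = 28941/EI
  δ_0 = 52096/EI
Flexibility coefficient — unit upward force at B: δ_{BB} = L³/(3EI) = 914.7/EI.
With EI = 81000 kN·m²: δ_0 = 0.64316 m and δ_{BB} = 0.011292 m/kN.
Compatibility — the spring shortens by R_B/k under the reaction it provides: δ_0 − R_B·δ_{BB} = R_B/k. With 1/k = 0.000109 m/kN, R_B = δ_0 / (δ_{BB} + 1/k) = 0.64316 / (0.011292 + 0.000109) = 56.41 kN.

R_B = 56.41 kN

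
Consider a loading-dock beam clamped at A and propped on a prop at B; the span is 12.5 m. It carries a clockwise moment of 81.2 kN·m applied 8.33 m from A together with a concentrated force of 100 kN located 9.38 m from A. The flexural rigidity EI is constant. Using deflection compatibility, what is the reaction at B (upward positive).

R_B = 72 kN

Release the roller at B. Primary structure: cantilever fixed at A.
Deflection at B on the released cantilever, summing each load's contribution:
  clockwise couple 81.2 at a = 8.33: M₀a(2L − a)/(2EI) = 5638/EI
  point load 100 at a = 9.38: Pa²(3L − a)/(6EI) = 41235/EI
  δ_0 = 46873/EI
Tip deflection under a unit load at B: L³/(3EI) = 651/EI.
The prop prevents deflection at B: R_B = δ_0/δ_{BB} = 46873/651 = 72 kN.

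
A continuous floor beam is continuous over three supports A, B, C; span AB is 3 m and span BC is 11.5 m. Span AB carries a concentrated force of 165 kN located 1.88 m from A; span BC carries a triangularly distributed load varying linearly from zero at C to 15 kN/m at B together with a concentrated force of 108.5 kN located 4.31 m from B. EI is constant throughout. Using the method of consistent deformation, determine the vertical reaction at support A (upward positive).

Take M_B as the redundant. Released structure: two simple spans AB and BC with a hinge at B.
End slopes at the hinge B, treating each span as simply supported:
  span AB: point load 165 at a = 1.88: Pab(L + a)/(6LEI) = 94.19/EI
  span BC: triangular load, peak 15: w₀L³/(45EI) = 507/EI
  span BC: point load 108.5 at a = 4.31: Pab(L + b)/(6LEI) = 910.7/EI
  relative rotation θ_0 = (94.19 + 1418)/EI = 1512/EI
A unit hogging moment at B produces rotation L₁/(3EI) + L₂/(3EI) = 4.833/EI.
Slope continuity at B: θ_0 = M_B·4.833/EI, so M_B = 1512/4.833 = 312.8 kN·m (hogging).
Span AB, ΣM about A with M_B applied at B: R_B^{AB}·3 = 310.2 + 312.8, so R_B^{AB} = 207.7 kN and R_A = 165 − 207.7 = -42.67 kN.

R_A = -42.67 kN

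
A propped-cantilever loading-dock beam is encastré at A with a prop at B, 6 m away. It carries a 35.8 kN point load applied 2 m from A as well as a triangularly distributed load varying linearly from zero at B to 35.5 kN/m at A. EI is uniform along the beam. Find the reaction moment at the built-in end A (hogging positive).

Remove the prop at B; the released (primary) structure is a cantilever built in at A.
Primary-structure tip deflection at B by superposition:
  point load 35.8 at a = 2: Pa²(3L − a)/(6EI) = 381.9/EI
  triangular load, peak 35.5 at the fixed end: w₀L⁴/(30EI) = 1534/EI
  δ_0 = 1915/EI
Tip deflection under a unit load at B: L³/(3EI) = 72/EI.
The prop prevents deflection at B: R_B = δ_0/δ_{BB} = 1915/72 = 26.6 kN.
Moment equilibrium about A: M_A = Σ(load moments about A) − R_B·L = 284.6 − 26.6×6 = 125 kN·m.

M_A = 125 kN·m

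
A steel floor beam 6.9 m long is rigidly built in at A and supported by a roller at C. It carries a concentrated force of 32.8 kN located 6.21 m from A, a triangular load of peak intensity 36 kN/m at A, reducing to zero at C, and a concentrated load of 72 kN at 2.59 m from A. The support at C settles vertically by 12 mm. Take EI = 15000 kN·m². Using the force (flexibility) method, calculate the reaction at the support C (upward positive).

Choose R_C as the redundant. The primary structure is the cantilever fixed at A.
Primary-structure tip deflection at C by superposition:
  point load 32.8 at a = 6.21: Pa²(3L − a)/(6EI) = 3055/EI
  triangular load, peak 36 at the fixed end: w₀L⁴/(30EI) = 2720/EI
  point load 72 at a = 2.59: Pa²(3L − a)/(6EI) = 1458/EI
  δ_0 = 7233/EI
Tip deflection under a unit load at C: L³/(3EI) = 109.5/EI.
With EI = 15000 kN·m²: δ_0 = 0.48217 m and δ_{CC} = 0.0073 m/kN.
Compatibility — the beam at C must follow the support down by 0.012 m: δ_0 − R_C·δ_{CC} = 0.012, so R_C = (0.48217 − 0.012)/0.0073 = 64.41 kN.

R_C = 64.41 kN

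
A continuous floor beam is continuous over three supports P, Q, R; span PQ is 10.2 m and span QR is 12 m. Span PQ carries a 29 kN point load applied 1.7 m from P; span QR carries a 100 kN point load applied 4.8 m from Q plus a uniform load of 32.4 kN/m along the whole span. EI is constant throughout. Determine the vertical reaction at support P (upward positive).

R_P = -20.03 kN

Release continuity at Q by inserting a hinge; the redundant is the internal moment M_Q. The primary structure is two simply-supported spans PQ and QR.
Discontinuity in slope at Q on the released structure — sum the simple-span end rotations:
  span PQ: point load 29 at a = 1.7: Pab(L + a)/(6LEI) = 81.48/EI
  span QR: point load 100 at a = 4.8: Pab(L + b)/(6LEI) = 921.6/EI
  span QR: UDL 32.4: wL³/(24EI) = 2333/EI
  relative rotation θ_0 = (81.48 + 3254)/EI = 3336/EI
A unit hogging moment at Q produces rotation L₁/(3EI) + L₂/(3EI) = 7.4/EI.
Compatibility: M_Q·(L₁+L₂)/(3EI) = θ_0, giving M_Q = 450.8 kN·m (hogging).
Span PQ, ΣM about P with M_Q applied at Q: R_Q^{PQ}·10.2 = 49.3 + 450.8, so R_Q^{PQ} = 49.03 kN and R_P = 29 − 49.03 = -20.03 kN.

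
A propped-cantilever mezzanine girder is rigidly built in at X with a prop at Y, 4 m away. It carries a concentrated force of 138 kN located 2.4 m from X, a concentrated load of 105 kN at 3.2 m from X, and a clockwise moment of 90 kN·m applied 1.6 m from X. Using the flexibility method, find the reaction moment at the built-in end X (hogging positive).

M_X = 136.7 kN·m

Release the roller at Y. Primary structure: cantilever fixed at X.
Free-end deflection of the primary structure under the applied loading (downward +):
  point load 138 at a = 2.4: Pa²(3L − a)/(6EI) = 1272/EI
  point load 105 at a = 3.2: Pa²(3L − a)/(6EI) = 1577/EI
  clockwise couple 90 at a = 1.6: M₀a(2L − a)/(2EI) = 460.8/EI
  δ_0 = 3310/EI
Tip deflection under a unit load at Y: L³/(3EI) = 21.33/EI.
Compatibility at Y: δ_0 − R_Y·δ_{YY} = 0, so R_Y = 3310/21.33 = 155.1 kN.
Moment equilibrium about X: M_X = Σ(load moments about X) − R_Y·L = 757.2 − 155.1×4 = 136.7 kN·m.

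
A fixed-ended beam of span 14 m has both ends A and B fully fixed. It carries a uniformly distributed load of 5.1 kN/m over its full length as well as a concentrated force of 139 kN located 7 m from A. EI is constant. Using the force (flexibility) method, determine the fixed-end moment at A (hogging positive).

M_A = 326.6 kN·m

Take the two fixed-end moments M_A, M_B as redundants; the released structure is the simple span AB.
On the primary (simply-supported) span, the end slopes from the loading are:
  at A: UDL 5.1: wL³/(24EI) = 583.1/EI
  at B: UDL 5.1: wL³/(24EI) = 583.1/EI
  at A: point load 139 at a = 7: Pab(L + b)/(6LEI) = 1703/EI
  at B: point load 139 at a = 7: Pab(L + a)/(6LEI) = 1703/EI
  θ_A0 = 2286/EI,  θ_B0 = 2286/EI
Flexibility coefficients: a unit moment at one end gives L/(3EI) there and L/(6EI) at the far end, so f₁₁ = f₂₂ = 4.667/EI and f₁₂ = f₂₁ = 2.333/EI.
Compatibility — zero rotation at each built-in end:
  4.667 M_A + 2.333 M_B = 2286
  2.333 M_A + 4.667 M_B = 2286
Solving the pair gives M_A = 326.6 kN·m and M_B = 326.6 kN·m (hogging).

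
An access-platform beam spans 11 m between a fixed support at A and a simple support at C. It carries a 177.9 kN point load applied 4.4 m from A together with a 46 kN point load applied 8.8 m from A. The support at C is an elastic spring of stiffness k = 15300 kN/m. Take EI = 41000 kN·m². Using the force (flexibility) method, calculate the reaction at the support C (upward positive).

Remove the prop at C; the released (primary) structure is a cantilever built in at A.
Downward deflection at the released point C due to the loads:
  point load 177.9 at a = 4.4: Pa²(3L − a)/(6EI) = 16417/EI
  point load 46 at a = 8.8: Pa²(3L − a)/(6EI) = 14368/EI
  δ_0 = 30785/EI
Tip deflection under a unit load at C: L³/(3EI) = 443.7/EI.
With EI = 41000 kN·m²: δ_0 = 0.75085 m and δ_{CC} = 0.010821 m/kN.
Compatibility — the spring shortens by R_C/k under the reaction it provides: δ_0 − R_C·δ_{CC} = R_C/k. With 1/k = 0.000065 m/kN, R_C = δ_0 / (δ_{CC} + 1/k) = 0.75085 / (0.010821 + 0.000065) = 68.97 kN.

R_C = 68.97 kN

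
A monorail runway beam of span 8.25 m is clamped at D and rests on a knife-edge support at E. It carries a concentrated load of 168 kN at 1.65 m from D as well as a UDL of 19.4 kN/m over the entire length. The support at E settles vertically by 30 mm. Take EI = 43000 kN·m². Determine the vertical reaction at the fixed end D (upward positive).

Take the reaction at E as the redundant and release it; the primary structure is a cantilever fixed at D.
Downward deflection at the released point E due to the loads:
  point load 168 at a = 1.65: Pa²(3L − a)/(6EI) = 1761/EI
  UDL 19.4: wL⁴/(8EI) = 11234/EI
  δ_0 = 12995/EI
Flexibility coefficient — unit upward force at E: δ_{EE} = L³/(3EI) = 187.2/EI.
With EI = 43000 kN·m²: δ_0 = 0.3022 m and δ_{EE} = 0.004353 m/kN.
Compatibility — the beam at E must follow the support down by 0.03 m: δ_0 − R_E·δ_{EE} = 0.03, so R_E = (0.3022 − 0.03)/0.004353 = 62.53 kN.
Vertical equilibrium: R_D = ΣP − R_E = 328.1 − 62.53 = 265.5 kN.

R_D = 265.5 kN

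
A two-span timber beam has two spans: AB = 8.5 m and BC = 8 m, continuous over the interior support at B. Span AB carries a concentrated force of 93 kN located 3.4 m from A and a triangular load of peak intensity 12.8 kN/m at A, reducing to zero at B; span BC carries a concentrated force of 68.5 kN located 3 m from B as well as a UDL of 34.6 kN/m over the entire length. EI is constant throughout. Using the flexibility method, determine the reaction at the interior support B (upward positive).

R_B = 304.7 kN

Insert a hinge at B; M_B is the redundant, and each span becomes simply supported.
End slopes at the hinge B, treating each span as simply supported:
  span AB: point load 93 at a = 3.4: Pab(L + a)/(6LEI) = 376.3/EI
  span AB: triangular load, peak 12.8: 7w₀L³/(360EI) = 152.8/EI
  span BC: point load 68.5 at a = 3: Pab(L + b)/(6LEI) = 278.3/EI
  span BC: UDL 34.6: wL³/(24EI) = 738.1/EI
  relative rotation θ_0 = (529.1 + 1016)/EI = 1546/EI
A unit hogging moment at B produces rotation L₁/(3EI) + L₂/(3EI) = 5.5/EI.
Slope continuity at B: θ_0 = M_B·5.5/EI, so M_B = 1546/5.5 = 281 kN·m (hogging).
Span AB, ΣM about A with M_B applied at B: R_B^{AB}·8.5 = 470.3 + 281, so R_B^{AB} = 88.39 kN and R_A = 147.4 − 88.39 = 59.01 kN.
Span BC, ΣM about C: R_B^{BC}·8 = 1450 + 281, so R_B^{BC} = 216.3 kN and R_C = 345.3 − 216.3 = 129 kN.
R_B = 88.39 + 216.3 = 304.7 kN.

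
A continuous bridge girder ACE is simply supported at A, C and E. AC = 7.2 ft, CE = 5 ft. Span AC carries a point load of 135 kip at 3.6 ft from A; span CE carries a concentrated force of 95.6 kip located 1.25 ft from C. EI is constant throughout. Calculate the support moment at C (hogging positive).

M_C = 139.7 kip·ft

Take M_C as the redundant. Released structure: two simple spans AC and CE with a hinge at C.
Discontinuity in slope at C on the released structure — sum the simple-span end rotations:
  span AC: point load 135 at a = 3.6: Pab(L + a)/(6LEI) = 437.4/EI
  span CE: point load 95.6 at a = 1.25: Pab(L + b)/(6LEI) = 130.7/EI
  relative rotation θ_0 = (437.4 + 130.7)/EI = 568.1/EI
A unit hogging moment at C produces rotation L₁/(3EI) + L₂/(3EI) = 4.067/EI.
Slope continuity at C: θ_0 = M_C·4.067/EI, so M_C = 568.1/4.067 = 139.7 kip·ft (hogging).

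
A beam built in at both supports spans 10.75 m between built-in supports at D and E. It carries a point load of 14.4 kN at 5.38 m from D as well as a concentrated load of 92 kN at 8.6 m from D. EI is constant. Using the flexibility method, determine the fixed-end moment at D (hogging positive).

Release both end moments; the primary structure is a simply-supported span DE with redundants M_D and M_E.
End rotations of the released simple span under the applied load (×1/EI):
  at D: point load 14.4 at a = 5.38: Pab(L + b)/(6LEI) = 104/EI
  at E: point load 14.4 at a = 5.38: Pab(L + a)/(6LEI) = 104/EI
  at D: point load 92 at a = 8.6: Pab(L + b)/(6LEI) = 340.2/EI
  at E: point load 92 at a = 8.6: Pab(L + a)/(6LEI) = 510.3/EI
  θ_D0 = 444.2/EI,  θ_E0 = 614.4/EI
Flexibility coefficients: a unit moment at one end gives L/(3EI) there and L/(6EI) at the far end, so f₁₁ = f₂₂ = 3.583/EI and f₁₂ = f₂₁ = 1.792/EI.
Compatibility — zero rotation at each built-in end:
  3.583 M_D + 1.792 M_E = 444.2
  1.792 M_D + 3.583 M_E = 614.4
Solving the pair gives M_D = 50.98 kN·m and M_E = 146 kN·m (hogging).

M_D = 50.98 kN·m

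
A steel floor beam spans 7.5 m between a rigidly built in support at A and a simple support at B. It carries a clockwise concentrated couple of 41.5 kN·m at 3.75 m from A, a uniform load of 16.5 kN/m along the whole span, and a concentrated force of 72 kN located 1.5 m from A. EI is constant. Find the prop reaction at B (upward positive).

Take the reaction at B as the redundant and release it; the primary structure is a cantilever fixed at A.
Downward deflection at the released point B due to the loads:
  clockwise couple 41.5 at a = 3.75: M₀a(2L − a)/(2EI) = 875.4/EI
  UDL 16.5: wL⁴/(8EI) = 6526/EI
  point load 72 at a = 1.5: Pa²(3L − a)/(6EI) = 567/EI
  δ_0 = 7968/EI
Flexibility coefficient — unit upward force at B: δ_{BB} = L³/(3EI) = 140.6/EI.
Compatibility at B: δ_0 − R_B·δ_{BB} = 0, so R_B = 7968/140.6 = 56.66 kN.

R_B = 56.66 kN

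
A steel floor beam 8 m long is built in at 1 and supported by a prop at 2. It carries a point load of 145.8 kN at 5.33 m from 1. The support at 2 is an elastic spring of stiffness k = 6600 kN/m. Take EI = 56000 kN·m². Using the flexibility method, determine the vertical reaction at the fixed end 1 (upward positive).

R_1 = 73.86 kN

Release the roller at 2. Primary structure: cantilever fixed at 1.
Downward deflection at the released point 2 due to the loads:
  point load 145.8 at a = 5.33: Pa²(3L − a)/(6EI) = 12889/EI
Flexibility coefficient — unit upward force at 2: δ_{22} = L³/(3EI) = 170.7/EI.
With EI = 56000 kN·m²: δ_0 = 0.23015 m and δ_{22} = 0.003048 m/kN.
Compatibility — the spring shortens by R_2/k under the reaction it provides: δ_0 − R_2·δ_{22} = R_2/k. With 1/k = 0.000152 m/kN, R_2 = δ_0 / (δ_{22} + 1/k) = 0.23015 / (0.003048 + 0.000152) = 71.94 kN.
Vertical equilibrium: R_1 = ΣP − R_2 = 145.8 − 71.94 = 73.86 kN.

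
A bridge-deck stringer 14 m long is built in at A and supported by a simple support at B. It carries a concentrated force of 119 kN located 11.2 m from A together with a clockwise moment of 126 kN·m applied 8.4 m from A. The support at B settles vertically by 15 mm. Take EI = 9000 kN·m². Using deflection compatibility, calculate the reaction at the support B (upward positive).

R_B = 94.97 kN

Choose R_B as the redundant. The primary structure is the cantilever fixed at A.
Deflection at B on the released cantilever, summing each load's contribution:
  point load 119 at a = 11.2: Pa²(3L − a)/(6EI) = 76627/EI
  clockwise couple 126 at a = 8.4: M₀a(2L − a)/(2EI) = 10372/EI
  δ_0 = 86999/EI
Flexibility coefficient — unit upward force at B: δ_{BB} = L³/(3EI) = 914.7/EI.
With EI = 9000 kN·m²: δ_0 = 9.6666 m and δ_{BB} = 0.10163 m/kN.
Compatibility — the beam at B must follow the support down by 0.015 m: δ_0 − R_B·δ_{BB} = 0.015, so R_B = (9.6666 − 0.015)/0.10163 = 94.97 kN.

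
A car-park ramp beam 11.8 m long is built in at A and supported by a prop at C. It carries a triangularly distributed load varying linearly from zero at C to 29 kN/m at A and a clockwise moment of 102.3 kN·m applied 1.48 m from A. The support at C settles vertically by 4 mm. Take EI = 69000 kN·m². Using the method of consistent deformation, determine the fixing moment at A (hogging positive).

M_A = 341.4 kN·m

Choose R_C as the redundant. The primary structure is the cantilever fixed at A.
Primary-structure tip deflection at C by superposition:
  triangular load, peak 29 at the fixed end: w₀L⁴/(30EI) = 18742/EI
  clockwise couple 102.3 at a = 1.48: M₀a(2L − a)/(2EI) = 1675/EI
  δ_0 = 20416/EI
Tip deflection under a unit load at C: L³/(3EI) = 547.7/EI.
With EI = 69000 kN·m²: δ_0 = 0.29588 m and δ_{CC} = 0.007937 m/kN.
Compatibility — the beam at C must follow the support down by 0.004 m: δ_0 − R_C·δ_{CC} = 0.004, so R_C = (0.29588 − 0.004)/0.007937 = 36.77 kN.
Moment equilibrium about A: M_A = Σ(load moments about A) − R_C·L = 775.3 − 36.77×11.8 = 341.4 kN·m.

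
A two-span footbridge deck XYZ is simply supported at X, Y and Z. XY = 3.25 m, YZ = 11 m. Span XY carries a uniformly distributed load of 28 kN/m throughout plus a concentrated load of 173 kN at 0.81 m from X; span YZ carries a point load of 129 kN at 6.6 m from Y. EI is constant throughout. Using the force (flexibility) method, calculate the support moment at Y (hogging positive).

Release continuity at Y by inserting a hinge; the redundant is the internal moment M_Y. The primary structure is two simply-supported spans XY and YZ.
Rotations at Y on the released spans (each span's end-slope, ×1/EI):
  span XY: UDL 28: wL³/(24EI) = 40.05/EI
  span XY: point load 173 at a = 0.81: Pab(L + a)/(6LEI) = 71.19/EI
  span YZ: point load 129 at a = 6.6: Pab(L + b)/(6LEI) = 874.1/EI
  relative rotation θ_0 = (111.2 + 874.1)/EI = 985.3/EI
A unit hogging moment at Y produces rotation L₁/(3EI) + L₂/(3EI) = 4.75/EI.
Slope continuity at Y: θ_0 = M_Y·4.75/EI, so M_Y = 985.3/4.75 = 207.4 kN·m (hogging).

M_Y = 207.4 kN·m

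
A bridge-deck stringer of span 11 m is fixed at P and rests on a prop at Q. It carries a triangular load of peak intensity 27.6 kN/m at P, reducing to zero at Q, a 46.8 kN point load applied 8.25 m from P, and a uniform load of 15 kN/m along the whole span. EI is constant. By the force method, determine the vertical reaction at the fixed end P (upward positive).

R_P = 241.7 kN

Choose R_Q as the redundant. The primary structure is the cantilever fixed at P.
Deflection at Q on the released cantilever, summing each load's contribution:
  triangular load, peak 27.6 at the fixed end: w₀L⁴/(30EI) = 13470/EI
  point load 46.8 at a = 8.25: Pa²(3L − a)/(6EI) = 13139/EI
  UDL 15: wL⁴/(8EI) = 27452/EI
  δ_0 = 54061/EI
Flexibility coefficient — unit upward force at Q: δ_{QQ} = L³/(3EI) = 443.7/EI.
Compatibility at Q: δ_0 − R_Q·δ_{QQ} = 0, so R_Q = 54061/443.7 = 121.9 kN.
Vertical equilibrium: R_P = ΣP − R_Q = 363.6 − 121.9 = 241.7 kN.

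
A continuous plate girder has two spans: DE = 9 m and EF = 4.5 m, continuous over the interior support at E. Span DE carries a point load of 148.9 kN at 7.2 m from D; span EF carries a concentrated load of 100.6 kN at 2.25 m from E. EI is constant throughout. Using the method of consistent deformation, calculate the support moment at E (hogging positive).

Insert a hinge at E; M_E is the redundant, and each span becomes simply supported.
Discontinuity in slope at E on the released structure — sum the simple-span end rotations:
  span DE: point load 148.9 at a = 7.2: Pab(L + a)/(6LEI) = 578.9/EI
  span EF: point load 100.6 at a = 2.25: Pab(L + b)/(6LEI) = 127.3/EI
  relative rotation θ_0 = (578.9 + 127.3)/EI = 706.2/EI
A unit hogging moment at E produces rotation L₁/(3EI) + L₂/(3EI) = 4.5/EI.
Compatibility: M_E·(L₁+L₂)/(3EI) = θ_0, giving M_E = 156.9 kN·m (hogging).

M_E = 156.9 kN·m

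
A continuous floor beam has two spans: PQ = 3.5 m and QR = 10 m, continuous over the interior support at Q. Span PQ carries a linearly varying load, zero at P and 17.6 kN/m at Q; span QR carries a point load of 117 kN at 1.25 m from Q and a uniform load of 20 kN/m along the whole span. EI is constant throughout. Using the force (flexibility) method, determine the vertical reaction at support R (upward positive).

Insert a hinge at Q; M_Q is the redundant, and each span becomes simply supported.
End slopes at the hinge Q, treating each span as simply supported:
  span PQ: triangular load, peak 17.6: w₀L³/(45EI) = 16.77/EI
  span QR: point load 117 at a = 1.25: Pab(L + b)/(6LEI) = 399.9/EI
  span QR: UDL 20: wL³/(24EI) = 833.3/EI
  relative rotation θ_0 = (16.77 + 1233)/EI = 1250/EI
A unit hogging moment at Q produces rotation L₁/(3EI) + L₂/(3EI) = 4.5/EI.
Compatibility: M_Q·(L₁+L₂)/(3EI) = θ_0, giving M_Q = 277.8 kN·m (hogging).
Span QR, ΣM about R: R_Q^{QR}·10 = 2024 + 277.8, so R_Q^{QR} = 230.2 kN and R_R = 317 − 230.2 = 86.85 kN.

R_R = 86.85 kN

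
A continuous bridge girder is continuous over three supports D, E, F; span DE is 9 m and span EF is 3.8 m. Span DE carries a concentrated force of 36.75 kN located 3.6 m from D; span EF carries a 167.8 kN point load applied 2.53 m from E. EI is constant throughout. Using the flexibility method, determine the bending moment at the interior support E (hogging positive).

Release continuity at E by inserting a hinge; the redundant is the internal moment M_E. The primary structure is two simply-supported spans DE and EF.
End slopes at the hinge E, treating each span as simply supported:
  span DE: point load 36.75 at a = 3.6: Pab(L + a)/(6LEI) = 166.7/EI
  span EF: point load 167.8 at a = 2.53: Pab(L + b)/(6LEI) = 119.9/EI
  relative rotation θ_0 = (166.7 + 119.9)/EI = 286.6/EI
A unit hogging moment at E produces rotation L₁/(3EI) + L₂/(3EI) = 4.267/EI.
Slope continuity at E: θ_0 = M_E·4.267/EI, so M_E = 286.6/4.267 = 67.17 kN·m (hogging).

M_E = 67.17 kN·m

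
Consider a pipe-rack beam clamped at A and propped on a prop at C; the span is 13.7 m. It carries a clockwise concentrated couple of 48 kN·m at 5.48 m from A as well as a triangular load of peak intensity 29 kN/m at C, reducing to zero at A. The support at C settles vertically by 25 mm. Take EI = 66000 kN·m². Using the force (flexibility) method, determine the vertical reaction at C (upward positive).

Take the reaction at C as the redundant and release it; the primary structure is a cantilever fixed at A.
Downward deflection at the released point C due to the loads:
  clockwise couple 48 at a = 5.48: M₀a(2L − a)/(2EI) = 2883/EI
  triangular load, peak 29 at the free end: 11w₀L⁴/(120EI) = 93647/EI
  δ_0 = 96529/EI
Flexibility coefficient — unit upward force at C: δ_{CC} = L³/(3EI) = 857.1/EI.
With EI = 66000 kN·m²: δ_0 = 1.4626 m and δ_{CC} = 0.012987 m/kN.
Compatibility — the beam at C must follow the support down by 0.025 m: δ_0 − R_C·δ_{CC} = 0.025, so R_C = (1.4626 − 0.025)/0.012987 = 110.7 kN.

R_C = 110.7 kN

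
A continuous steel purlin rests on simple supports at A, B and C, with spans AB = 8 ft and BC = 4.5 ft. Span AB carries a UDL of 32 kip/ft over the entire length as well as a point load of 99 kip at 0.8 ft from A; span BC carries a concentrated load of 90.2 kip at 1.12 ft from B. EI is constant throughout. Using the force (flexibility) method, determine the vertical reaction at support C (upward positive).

Release continuity at B by inserting a hinge; the redundant is the internal moment M_B. The primary structure is two simply-supported spans AB and BC.
Discontinuity in slope at B on the released structure — sum the simple-span end rotations:
  span AB: UDL 32: wL³/(24EI) = 682.7/EI
  span AB: point load 99 at a = 0.8: Pab(L + a)/(6LEI) = 104.5/EI
  span BC: point load 90.2 at a = 1.12: Pab(L + b)/(6LEI) = 99.66/EI
  relative rotation θ_0 = (787.2 + 99.66)/EI = 886.9/EI
A unit hogging moment at B produces rotation L₁/(3EI) + L₂/(3EI) = 4.167/EI.
Compatibility: M_B·(L₁+L₂)/(3EI) = θ_0, giving M_B = 212.8 kip·ft (hogging).
Span BC, ΣM about C: R_B^{BC}·4.5 = 304.9 + 212.8, so R_B^{BC} = 115 kip and R_C = 90.2 − 115 = -24.85 kip.

R_C = -24.85 kip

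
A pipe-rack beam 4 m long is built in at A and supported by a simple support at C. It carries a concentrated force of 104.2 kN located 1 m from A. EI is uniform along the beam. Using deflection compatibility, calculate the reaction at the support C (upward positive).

R_C = 8.955 kN

Remove the prop at C; the released (primary) structure is a cantilever built in at A.
Deflection at C on the released cantilever, summing each load's contribution:
  point load 104.2 at a = 1: Pa²(3L − a)/(6EI) = 191/EI
Tip deflection under a unit load at C: L³/(3EI) = 21.33/EI.
Compatibility at C: δ_0 − R_C·δ_{CC} = 0, so R_C = 191/21.33 = 8.955 kN.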